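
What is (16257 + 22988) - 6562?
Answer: 32683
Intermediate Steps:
(16257 + 22988) - 6562 = 39245 - 6562 = 32683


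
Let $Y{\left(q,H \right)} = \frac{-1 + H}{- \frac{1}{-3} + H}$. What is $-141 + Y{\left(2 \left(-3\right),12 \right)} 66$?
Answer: $- \frac{3039}{37} \approx -82.135$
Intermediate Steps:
$Y{\left(q,H \right)} = \frac{-1 + H}{\frac{1}{3} + H}$ ($Y{\left(q,H \right)} = \frac{-1 + H}{\left(-1\right) \left(- \frac{1}{3}\right) + H} = \frac{-1 + H}{\frac{1}{3} + H}$)
$-141 + Y{\left(2 \left(-3\right),12 \right)} 66 = -141 + \frac{3 \left(-1 + 12\right)}{1 + 3 \cdot 12} \cdot 66 = -141 + 3 \frac{1}{1 + 36} \cdot 11 \cdot 66 = -141 + 3 \cdot \frac{1}{37} \cdot 11 \cdot 66 = -141 + \frac{33}{37} \cdot 66 = -141 + \frac{2178}{37} = - \frac{3039}{37}$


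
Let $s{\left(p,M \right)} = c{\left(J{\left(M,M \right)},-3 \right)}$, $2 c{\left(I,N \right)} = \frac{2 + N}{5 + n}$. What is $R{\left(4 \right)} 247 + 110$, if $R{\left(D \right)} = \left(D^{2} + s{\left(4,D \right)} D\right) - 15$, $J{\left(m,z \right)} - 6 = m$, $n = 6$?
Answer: $\frac{3433}{11} \approx 312.09$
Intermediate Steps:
$J{\left(m,z \right)} = 6 + m$
$c{\left(I,N \right)} = \frac{1}{11} + \frac{N}{22}$ ($c{\left(I,N \right)} = \frac{\left(2 + N\right) \frac{1}{5 + 6}}{2} = \frac{\left(2 + N\right) \frac{1}{11}}{2} = \frac{\frac{2}{11} + \frac{N}{11}}{2} = \frac{1}{11} + \frac{N}{22}$)
$s{\left(p,M \right)} = - \frac{1}{22}$ ($s{\left(p,M \right)} = \frac{1}{11} + \frac{1}{22} \left(-3\right) = \frac{1}{11} - \frac{3}{22} = - \frac{1}{22}$)
$R{\left(D \right)} = -15 + D^{2} - \frac{D}{22}$ ($R{\left(D \right)} = \left(D^{2} - \frac{D}{22}\right) - 15 = -15 + D^{2} - \frac{D}{22}$)
$R{\left(4 \right)} 247 + 110 = \left(-15 + 4^{2} - \frac{2}{11}\right) 247 + 110 = \left(-15 + 16 - \frac{2}{11}\right) 247 + 110 = \frac{9}{11} \cdot 247 + 110 = \frac{2223}{11} + 110 = \frac{3433}{11}$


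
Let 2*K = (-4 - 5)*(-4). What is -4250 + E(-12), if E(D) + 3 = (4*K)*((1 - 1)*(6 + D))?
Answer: -4253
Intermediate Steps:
K = 18 (K = ((-4 - 5)*(-4))/2 = (-9*(-4))/2 = (½)*36 = 18)
E(D) = -3 (E(D) = -3 + (4*18)*((1 - 1)*(6 + D)) = -3 + 72*(0*(6 + D)) = -3 + 72*0 = -3 + 0 = -3)
-4250 + E(-12) = -4250 - 3 = -4253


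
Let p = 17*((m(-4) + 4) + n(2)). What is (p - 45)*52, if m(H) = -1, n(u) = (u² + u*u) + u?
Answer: 9152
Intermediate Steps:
n(u) = u + 2*u² (n(u) = (u² + u²) + u = 2*u² + u = u + 2*u²)
p = 221 (p = 17*((-1 + 4) + 2*(1 + 2*2)) = 17*(3 + 2*(1 + 4)) = 17*(3 + 2*5) = 17*(3 + 10) = 17*13 = 221)
(p - 45)*52 = (221 - 45)*52 = 176*52 = 9152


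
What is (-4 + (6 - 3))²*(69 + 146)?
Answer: 215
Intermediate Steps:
(-4 + (6 - 3))²*(69 + 146) = (-4 + 3)²*215 = (-1)²*215 = 1*215 = 215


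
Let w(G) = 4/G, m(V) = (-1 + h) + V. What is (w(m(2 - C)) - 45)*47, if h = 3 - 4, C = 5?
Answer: -10763/5 ≈ -2152.6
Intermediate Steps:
h = -1
m(V) = -2 + V (m(V) = (-1 - 1) + V = -2 + V)
(w(m(2 - C)) - 45)*47 = (4/(-2 + (2 - 1*5)) - 45)*47 = (4/(-2 + (2 - 5)) - 45)*47 = (4/(-2 - 3) - 45)*47 = (4/(-5) - 45)*47 = (4*(-⅕) - 45)*47 = (-⅘ - 45)*47 = -229/5*47 = -10763/5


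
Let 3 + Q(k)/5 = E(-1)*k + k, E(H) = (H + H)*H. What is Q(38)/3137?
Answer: 555/3137 ≈ 0.17692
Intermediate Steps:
E(H) = 2*H² (E(H) = (2*H)*H = 2*H²)
Q(k) = -15 + 15*k (Q(k) = -15 + 5*((2*(-1)²)*k + k) = -15 + 5*((2*1)*k + k) = -15 + 5*(2*k + k) = -15 + 5*(3*k) = -15 + 15*k)
Q(38)/3137 = (-15 + 15*38)/3137 = (-15 + 570)*(1/3137) = 555*(1/3137) = 555/3137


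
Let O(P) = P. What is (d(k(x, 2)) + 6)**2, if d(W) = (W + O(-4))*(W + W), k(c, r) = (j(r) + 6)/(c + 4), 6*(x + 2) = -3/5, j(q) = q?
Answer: 7873636/130321 ≈ 60.417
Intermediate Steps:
x = -21/10 (x = -2 + (-3/5)/6 = -2 + (-3*1/5)/6 = -2 + (1/6)*(-3/5) = -2 - 1/10 = -21/10 ≈ -2.1000)
k(c, r) = (6 + r)/(4 + c) (k(c, r) = (r + 6)/(c + 4) = (6 + r)/(4 + c))
d(W) = 2*W*(-4 + W) (d(W) = (W - 4)*(W + W) = (-4 + W)*(2*W) = 2*W*(-4 + W))
(d(k(x, 2)) + 6)**2 = (2*((6 + 2)/(4 - 21/10))*(-4 + (6 + 2)/(4 - 21/10)) + 6)**2 = (2*(8/(19/10))*(-4 + 8/(19/10)) + 6)**2 = (2*((10/19)*8)*(-4 + (10/19)*8) + 6)**2 = (2*(80/19)*(-4 + 80/19) + 6)**2 = (2*(80/19)*(4/19) + 6)**2 = (640/361 + 6)**2 = (2806/361)**2 = 7873636/130321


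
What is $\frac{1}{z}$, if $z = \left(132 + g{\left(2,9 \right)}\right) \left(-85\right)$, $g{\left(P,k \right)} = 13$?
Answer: $- \frac{1}{12325} \approx -8.1136 \cdot 10^{-5}$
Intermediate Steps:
$z = -12325$ ($z = \left(132 + 13\right) \left(-85\right) = 145 \left(-85\right) = -12325$)
$\frac{1}{z} = \frac{1}{-12325} = - \frac{1}{12325}$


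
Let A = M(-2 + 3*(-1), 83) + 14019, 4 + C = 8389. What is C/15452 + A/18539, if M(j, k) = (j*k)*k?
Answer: -160173037/286464628 ≈ -0.55914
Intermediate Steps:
C = 8385 (C = -4 + 8389 = 8385)
M(j, k) = j*k**2
A = -20426 (A = (-2 + 3*(-1))*83**2 + 14019 = (-2 - 3)*6889 + 14019 = -5*6889 + 14019 = -34445 + 14019 = -20426)
C/15452 + A/18539 = 8385/15452 - 20426/18539 = -160173037/286464628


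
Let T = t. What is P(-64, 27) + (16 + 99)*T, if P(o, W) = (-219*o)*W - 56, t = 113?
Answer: 391371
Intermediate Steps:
T = 113
P(o, W) = -56 - 219*W*o (P(o, W) = -219*W*o - 56 = -56 - 219*W*o)
P(-64, 27) + (16 + 99)*T = (-56 - 219*27*(-64)) + (16 + 99)*113 = (-56 + 378432) + 115*113 = 378376 + 12995 = 391371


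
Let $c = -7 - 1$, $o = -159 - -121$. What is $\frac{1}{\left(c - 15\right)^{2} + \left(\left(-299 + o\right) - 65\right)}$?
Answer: $\frac{1}{127} \approx 0.007874$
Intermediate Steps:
$o = -38$ ($o = -159 + 121 = -38$)
$c = -8$ ($c = -7 - 1 = -8$)
$\frac{1}{\left(c - 15\right)^{2} + \left(\left(-299 + o\right) - 65\right)} = \frac{1}{\left(-8 - 15\right)^{2} - 402} = \frac{1}{\left(-23\right)^{2} - 402} = \frac{1}{529 - 402} = \frac{1}{127}$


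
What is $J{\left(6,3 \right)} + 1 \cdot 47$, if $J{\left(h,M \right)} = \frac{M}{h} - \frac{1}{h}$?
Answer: $\frac{142}{3} \approx 47.333$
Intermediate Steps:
$J{\left(h,M \right)} = - \frac{1}{h} + \frac{M}{h}$
$J{\left(6,3 \right)} + 1 \cdot 47 = \frac{-1 + 3}{6} + 1 \cdot 47 = \frac{1}{6} \cdot 2 + 47 = \frac{1}{3} + 47 = \frac{142}{3}$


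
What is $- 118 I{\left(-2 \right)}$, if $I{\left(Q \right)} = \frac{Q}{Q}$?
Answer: $-118$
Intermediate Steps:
$I{\left(Q \right)} = 1$
$- 118 I{\left(-2 \right)} = \left(-118\right) 1 = -118$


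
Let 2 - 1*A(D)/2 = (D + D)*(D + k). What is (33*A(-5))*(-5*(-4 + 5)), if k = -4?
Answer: 29040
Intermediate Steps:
A(D) = 4 - 4*D*(-4 + D) (A(D) = 4 - 2*(D + D)*(D - 4) = 4 - 2*2*D*(-4 + D) = 4 - 4*D*(-4 + D))
(33*A(-5))*(-5*(-4 + 5)) = (33*(4 - 4*(-5)² + 16*(-5)))*(-5*(-4 + 5)) = (33*(4 - 4*25 - 80))*(-5*1) = (33*(4 - 100 - 80))*(-5) = (33*(-176))*(-5) = -5808*(-5) = 29040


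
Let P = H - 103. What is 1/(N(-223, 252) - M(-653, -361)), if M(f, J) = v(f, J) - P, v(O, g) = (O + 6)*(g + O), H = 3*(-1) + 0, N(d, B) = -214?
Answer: -1/656378 ≈ -1.5235e-6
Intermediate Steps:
H = -3 (H = -3 + 0 = -3)
v(O, g) = (6 + O)*(O + g)
P = -106 (P = -3 - 103 = -106)
M(f, J) = 106 + f² + 6*J + 6*f + J*f (M(f, J) = (f² + 6*f + 6*J + f*J) - 1*(-106) = (f² + 6*f + 6*J + J*f) + 106 = (f² + 6*J + 6*f + J*f) + 106 = 106 + f² + 6*J + 6*f + J*f)
1/(N(-223, 252) - M(-653, -361)) = 1/(-214 - (106 + (-653)² + 6*(-361) + 6*(-653) - 361*(-653))) = 1/(-214 - (106 + 426409 - 2166 - 3918 + 235733)) = 1/(-214 - 1*656164) = 1/(-214 - 656164) = 1/(-656378) = -1/656378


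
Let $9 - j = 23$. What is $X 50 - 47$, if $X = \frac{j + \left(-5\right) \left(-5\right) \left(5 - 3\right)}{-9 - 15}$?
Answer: $-122$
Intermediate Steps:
$j = -14$ ($j = 9 - 23 = -14$)
$X = - \frac{3}{2}$ ($X = \frac{-14 + \left(-5\right) \left(-5\right) \left(5 - 3\right)}{-9 - 15} = \frac{-14 + 25 \cdot 2}{-24} = \left(-14 + 50\right) \left(- \frac{1}{24}\right) = 36 \left(- \frac{1}{24}\right) = - \frac{3}{2} \approx -1.5$)
$X 50 - 47 = \left(- \frac{3}{2}\right) 50 - 47 = -75 - 47 = -122$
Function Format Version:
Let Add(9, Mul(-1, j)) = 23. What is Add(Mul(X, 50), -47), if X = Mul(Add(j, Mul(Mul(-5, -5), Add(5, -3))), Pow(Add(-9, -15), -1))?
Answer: -122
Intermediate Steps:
j = -14 (j = Add(9, Mul(-1, 23)) = Add(9, -23) = -14)
X = Rational(-3, 2) (X = Mul(Add(-14, Mul(Mul(-5, -5), Add(5, -3))), Pow(Add(-9, -15), -1)) = Mul(Add(-14, Mul(25, 2)), Pow(-24, -1)) = Mul(Add(-14, 50), Rational(-1, 24)) = Mul(36, Rational(-1, 24)) = Rational(-3, 2) ≈ -1.5000)
Add(Mul(X, 50), -47) = Add(Mul(Rational(-3, 2), 50), -47) = Add(-75, -47) = -122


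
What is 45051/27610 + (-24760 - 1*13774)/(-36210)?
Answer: 53904409/19995162 ≈ 2.6959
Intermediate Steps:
45051/27610 + (-24760 - 1*13774)/(-36210) = 45051*(1/27610) + (-24760 - 13774)*(-1/36210) = 45051/27610 - 38534*(-1/36210) = 45051/27610 + 19267/18105 = 53904409/19995162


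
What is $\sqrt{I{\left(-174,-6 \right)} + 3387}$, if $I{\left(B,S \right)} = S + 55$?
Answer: $2 \sqrt{859} \approx 58.617$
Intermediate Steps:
$I{\left(B,S \right)} = 55 + S$
$\sqrt{I{\left(-174,-6 \right)} + 3387} = \sqrt{\left(55 - 6\right) + 3387} = \sqrt{49 + 3387} = \sqrt{3436} = 2 \sqrt{859}$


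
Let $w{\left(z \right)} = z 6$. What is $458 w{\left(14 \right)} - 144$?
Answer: $38328$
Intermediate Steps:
$w{\left(z \right)} = 6 z$
$458 w{\left(14 \right)} - 144 = 458 \cdot 6 \cdot 14 - 144 = 458 \cdot 84 - 144 = 38472 - 144 = 38328$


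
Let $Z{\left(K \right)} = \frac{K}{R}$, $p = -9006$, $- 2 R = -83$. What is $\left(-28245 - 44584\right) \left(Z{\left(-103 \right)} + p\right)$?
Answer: $\frac{54454534616}{83} \approx 6.5608 \cdot 10^{8}$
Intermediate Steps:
$R = \frac{83}{2}$ ($R = \left(- \frac{1}{2}\right) \left(-83\right) = \frac{83}{2} \approx 41.5$)
$Z{\left(K \right)} = \frac{2 K}{83}$ ($Z{\left(K \right)} = \frac{K}{\frac{83}{2}} = K \frac{2}{83} = \frac{2 K}{83}$)
$\left(-28245 - 44584\right) \left(Z{\left(-103 \right)} + p\right) = \left(-28245 - 44584\right) \left(\frac{2}{83} \left(-103\right) - 9006\right) = - 72829 \left(- \frac{206}{83} - 9006\right) = \left(-72829\right) \left(- \frac{747704}{83}\right) = \frac{54454534616}{83}$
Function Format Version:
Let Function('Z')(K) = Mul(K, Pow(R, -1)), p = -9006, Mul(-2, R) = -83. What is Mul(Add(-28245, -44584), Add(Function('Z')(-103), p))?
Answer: Rational(54454534616, 83) ≈ 6.5608e+8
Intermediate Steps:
R = Rational(83, 2) (R = Mul(Rational(-1, 2), -83) = Rational(83, 2) ≈ 41.500)
Function('Z')(K) = Mul(Rational(2, 83), K) (Function('Z')(K) = Mul(K, Pow(Rational(83, 2), -1)) = Mul(K, Rational(2, 83)) = Mul(Rational(2, 83), K))
Mul(Add(-28245, -44584), Add(Function('Z')(-103), p)) = Mul(Add(-28245, -44584), Add(Mul(Rational(2, 83), -103), -9006)) = Mul(-72829, Add(Rational(-206, 83), -9006)) = Mul(-72829, Rational(-747704, 83)) = Rational(54454534616, 83)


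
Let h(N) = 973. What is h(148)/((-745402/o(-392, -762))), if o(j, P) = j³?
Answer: 4186422016/53243 ≈ 78629.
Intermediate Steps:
h(148)/((-745402/o(-392, -762))) = 973/((-745402/((-392)³))) = 973/((-745402/(-60236288))) = 973/((-745402*(-1/60236288))) = 973/(53243/4302592) = 973*(4302592/53243) = 4186422016/53243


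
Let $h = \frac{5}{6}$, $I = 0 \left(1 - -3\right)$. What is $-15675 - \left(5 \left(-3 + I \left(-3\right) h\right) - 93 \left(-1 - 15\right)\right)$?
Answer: $-17148$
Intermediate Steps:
$I = 0$ ($I = 0 \left(1 + 3\right) = 0 \cdot 4 = 0$)
$h = \frac{5}{6}$ ($h = 5 \cdot \frac{1}{6} = \frac{5}{6} \approx 0.83333$)
$-15675 - \left(5 \left(-3 + I \left(-3\right) h\right) - 93 \left(-1 - 15\right)\right) = -15675 - \left(5 \left(-3 + 0 \left(-3\right) \frac{5}{6}\right) - 93 \left(-1 - 15\right)\right) = -15675 - \left(5 \left(-3 + 0 \cdot \frac{5}{6}\right) - 93 \left(-1 - 15\right)\right) = -15675 - \left(5 \left(-3 + 0\right) - -1488\right) = -15675 - \left(5 \left(-3\right) + 1488\right) = -15675 - \left(-15 + 1488\right) = -15675 - 1473 = -17148$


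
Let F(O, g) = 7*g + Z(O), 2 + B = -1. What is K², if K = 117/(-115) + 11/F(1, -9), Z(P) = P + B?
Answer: 3147076/2235025 ≈ 1.4081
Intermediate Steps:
B = -3 (B = -2 - 1 = -3)
Z(P) = -3 + P (Z(P) = P - 3 = -3 + P)
F(O, g) = -3 + O + 7*g (F(O, g) = 7*g + (-3 + O) = -3 + O + 7*g)
K = -1774/1495 (K = 117/(-115) + 11/(-3 + 1 + 7*(-9)) = 117*(-1/115) + 11/(-3 + 1 - 63) = -117/115 + 11/(-65) = -117/115 + 11*(-1/65) = -117/115 - 11/65 = -1774/1495 ≈ -1.1866)
K² = (-1774/1495)² = 3147076/2235025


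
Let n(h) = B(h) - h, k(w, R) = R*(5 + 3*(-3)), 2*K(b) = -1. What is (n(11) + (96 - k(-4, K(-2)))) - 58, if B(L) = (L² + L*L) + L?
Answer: 278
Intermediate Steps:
K(b) = -½ (K(b) = (½)*(-1) = -½)
k(w, R) = -4*R (k(w, R) = R*(5 - 9) = R*(-4) = -4*R)
B(L) = L + 2*L² (B(L) = (L² + L²) + L = 2*L² + L = L + 2*L²)
n(h) = -h + h*(1 + 2*h) (n(h) = h*(1 + 2*h) - h = -h + h*(1 + 2*h))
(n(11) + (96 - k(-4, K(-2)))) - 58 = (2*11² + (96 - (-4)*(-1)/2)) - 58 = (2*121 + (96 - 1*2)) - 58 = (242 + (96 - 2)) - 58 = (242 + 94) - 58 = 336 - 58 = 278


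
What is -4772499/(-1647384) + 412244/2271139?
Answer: 3839377592019/1247146016792 ≈ 3.0785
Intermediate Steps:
-4772499/(-1647384) + 412244/2271139 = -4772499*(-1/1647384) + 412244*(1/2271139) = 1590833/549128 + 412244/2271139 = 3839377592019/1247146016792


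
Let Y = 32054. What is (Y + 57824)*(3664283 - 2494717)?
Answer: 105118252948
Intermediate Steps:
(Y + 57824)*(3664283 - 2494717) = (32054 + 57824)*(3664283 - 2494717) = 89878*1169566 = 105118252948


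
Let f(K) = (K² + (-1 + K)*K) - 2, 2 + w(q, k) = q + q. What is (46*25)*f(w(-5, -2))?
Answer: 342700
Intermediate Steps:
w(q, k) = -2 + 2*q (w(q, k) = -2 + (q + q) = -2 + 2*q)
f(K) = -2 + K² + K*(-1 + K) (f(K) = (K² + K*(-1 + K)) - 2 = -2 + K² + K*(-1 + K))
(46*25)*f(w(-5, -2)) = (46*25)*(-2 - (-2 + 2*(-5)) + 2*(-2 + 2*(-5))²) = 1150*(-2 - (-2 - 10) + 2*(-2 - 10)²) = 1150*(-2 - 1*(-12) + 2*(-12)²) = 1150*(-2 + 12 + 2*144) = 1150*(-2 + 12 + 288) = 1150*298 = 342700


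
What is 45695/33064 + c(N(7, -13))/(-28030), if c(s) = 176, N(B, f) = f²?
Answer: 637505793/463391960 ≈ 1.3757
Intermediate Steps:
45695/33064 + c(N(7, -13))/(-28030) = 45695/33064 + 176/(-28030) = 45695*(1/33064) + 176*(-1/28030) = 45695/33064 - 88/14015 = 637505793/463391960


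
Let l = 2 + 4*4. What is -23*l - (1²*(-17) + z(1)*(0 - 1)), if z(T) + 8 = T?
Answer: -404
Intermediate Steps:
z(T) = -8 + T
l = 18 (l = 2 + 16 = 18)
-23*l - (1²*(-17) + z(1)*(0 - 1)) = -23*18 - (1²*(-17) + (-8 + 1)*(0 - 1)) = -414 - (1*(-17) - 7*(-1)) = -414 - (-17 + 7) = -414 - 1*(-10) = -414 + 10 = -404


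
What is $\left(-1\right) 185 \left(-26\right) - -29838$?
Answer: $34648$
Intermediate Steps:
$\left(-1\right) 185 \left(-26\right) - -29838 = \left(-185\right) \left(-26\right) + 29838 = 4810 + 29838 = 34648$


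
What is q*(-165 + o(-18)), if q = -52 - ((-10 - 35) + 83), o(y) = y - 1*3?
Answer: 16740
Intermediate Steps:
o(y) = -3 + y (o(y) = y - 3 = -3 + y)
q = -90 (q = -52 - (-45 + 83) = -52 - 1*38 = -52 - 38 = -90)
q*(-165 + o(-18)) = -90*(-165 + (-3 - 18)) = -90*(-165 - 21) = -90*(-186) = 16740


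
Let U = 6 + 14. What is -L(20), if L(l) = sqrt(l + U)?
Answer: -2*sqrt(10) ≈ -6.3246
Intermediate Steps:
U = 20
L(l) = sqrt(20 + l) (L(l) = sqrt(l + 20) = sqrt(20 + l))
-L(20) = -sqrt(20 + 20) = -sqrt(40) = -2*sqrt(10)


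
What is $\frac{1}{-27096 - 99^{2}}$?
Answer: $- \frac{1}{36897} \approx -2.7102 \cdot 10^{-5}$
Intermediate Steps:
$\frac{1}{-27096 - 99^{2}} = \frac{1}{-27096 - 9801} = \frac{1}{-36897} = - \frac{1}{36897}$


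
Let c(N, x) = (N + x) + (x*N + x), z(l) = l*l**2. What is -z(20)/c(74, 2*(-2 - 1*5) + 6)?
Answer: 4000/267 ≈ 14.981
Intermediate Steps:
z(l) = l**3
c(N, x) = N + 2*x + N*x (c(N, x) = (N + x) + (N*x + x) = (N + x) + (x + N*x) = N + 2*x + N*x)
-z(20)/c(74, 2*(-2 - 1*5) + 6) = -20**3/(74 + 2*(2*(-2 - 1*5) + 6) + 74*(2*(-2 - 1*5) + 6)) = -8000/(74 + 2*(2*(-2 - 5) + 6) + 74*(2*(-2 - 5) + 6)) = -8000/(74 + 2*(2*(-7) + 6) + 74*(2*(-7) + 6)) = -8000/(74 + 2*(-14 + 6) + 74*(-14 + 6)) = -8000/(74 + 2*(-8) + 74*(-8)) = -8000/(74 - 16 - 592) = -8000/(-534) = -8000*(-1)/534 = -1*(-4000/267) = 4000/267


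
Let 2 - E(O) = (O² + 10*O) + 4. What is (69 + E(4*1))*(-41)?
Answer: -451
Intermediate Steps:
E(O) = -2 - O² - 10*O (E(O) = 2 - ((O² + 10*O) + 4) = 2 - (4 + O² + 10*O) = 2 + (-4 - O² - 10*O) = -2 - O² - 10*O)
(69 + E(4*1))*(-41) = (69 + (-2 - (4*1)² - 40))*(-41) = (69 + (-2 - 1*4² - 10*4))*(-41) = (69 + (-2 - 1*16 - 40))*(-41) = (69 + (-2 - 16 - 40))*(-41) = (69 - 58)*(-41) = 11*(-41) = -451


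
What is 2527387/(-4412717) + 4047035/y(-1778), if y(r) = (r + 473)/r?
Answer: 6350453543592175/1151719137 ≈ 5.5139e+6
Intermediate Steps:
y(r) = (473 + r)/r
2527387/(-4412717) + 4047035/y(-1778) = 2527387/(-4412717) + 4047035/(((473 - 1778)/(-1778))) = 2527387*(-1/4412717) + 4047035/((-1/1778*(-1305))) = -2527387/4412717 + 4047035/(1305/1778) = -2527387/4412717 + 4047035*(1778/1305) = -2527387/4412717 + 1439125646/261 = 6350453543592175/1151719137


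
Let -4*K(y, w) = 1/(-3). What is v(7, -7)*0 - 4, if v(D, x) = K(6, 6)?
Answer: -4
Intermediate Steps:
K(y, w) = 1/12 (K(y, w) = -¼/(-3) = -¼*(-⅓) = 1/12)
v(D, x) = 1/12
v(7, -7)*0 - 4 = (1/12)*0 - 4 = 0 - 4 = -4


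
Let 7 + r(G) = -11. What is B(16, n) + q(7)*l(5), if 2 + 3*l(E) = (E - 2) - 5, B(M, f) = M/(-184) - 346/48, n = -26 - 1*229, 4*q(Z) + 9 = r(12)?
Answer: 941/552 ≈ 1.7047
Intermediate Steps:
r(G) = -18 (r(G) = -7 - 11 = -18)
q(Z) = -27/4 (q(Z) = -9/4 + (¼)*(-18) = -9/4 - 9/2 = -27/4)
n = -255 (n = -26 - 229 = -255)
B(M, f) = -173/24 - M/184 (B(M, f) = M*(-1/184) - 346*1/48 = -M/184 - 173/24 = -173/24 - M/184)
l(E) = -3 + E/3 (l(E) = -⅔ + ((E - 2) - 5)/3 = -⅔ + ((-2 + E) - 5)/3 = -⅔ + (-7 + E)/3 = -⅔ + (-7/3 + E/3) = -3 + E/3)
B(16, n) + q(7)*l(5) = (-173/24 - 1/184*16) - 27*(-3 + (⅓)*5)/4 = (-173/24 - 2/23) - 27*(-3 + 5/3)/4 = -4027/552 - 27/4*(-4/3) = -4027/552 + 9 = 941/552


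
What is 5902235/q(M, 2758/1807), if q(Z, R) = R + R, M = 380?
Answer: 10665338645/5516 ≈ 1.9335e+6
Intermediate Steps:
q(Z, R) = 2*R
5902235/q(M, 2758/1807) = 5902235/((2*(2758/1807))) = 5902235/(5516/1807) = 5902235*(1807/5516) = 10665338645/5516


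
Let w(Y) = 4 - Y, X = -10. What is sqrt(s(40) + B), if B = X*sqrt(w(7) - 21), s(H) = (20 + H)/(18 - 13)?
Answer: 2*sqrt(3 - 5*I*sqrt(6)) ≈ 5.5874 - 4.3839*I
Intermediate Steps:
s(H) = 4 + H/5 (s(H) = (20 + H)/5 = (20 + H)*(1/5) = 4 + H/5)
B = -20*I*sqrt(6) (B = -10*sqrt((4 - 1*7) - 21) = -10*sqrt((4 - 7) - 21) = -10*sqrt(-3 - 21) = -20*I*sqrt(6) ≈ -48.99*I)
sqrt(s(40) + B) = sqrt((4 + (1/5)*40) - 20*I*sqrt(6)) = sqrt((4 + 8) - 20*I*sqrt(6)) = sqrt(12 - 20*I*sqrt(6))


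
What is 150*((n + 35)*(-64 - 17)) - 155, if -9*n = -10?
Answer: -438905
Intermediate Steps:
n = 10/9 (n = -⅑*(-10) = 10/9 ≈ 1.1111)
150*((n + 35)*(-64 - 17)) - 155 = 150*((10/9 + 35)*(-64 - 17)) - 155 = 150*((325/9)*(-81)) - 155 = 150*(-2925) - 155 = -438750 - 155 = -438905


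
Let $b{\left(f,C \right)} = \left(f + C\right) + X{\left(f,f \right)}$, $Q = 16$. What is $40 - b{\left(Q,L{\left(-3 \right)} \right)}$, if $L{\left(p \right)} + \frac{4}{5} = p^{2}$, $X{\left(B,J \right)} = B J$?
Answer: $- \frac{1201}{5} \approx -240.2$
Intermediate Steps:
$L{\left(p \right)} = - \frac{4}{5} + p^{2}$
$b{\left(f,C \right)} = C + f + f^{2}$ ($b{\left(f,C \right)} = \left(f + C\right) + f f = \left(C + f\right) + f^{2} = C + f + f^{2}$)
$40 - b{\left(Q,L{\left(-3 \right)} \right)} = 40 - \left(\left(- \frac{4}{5} + \left(-3\right)^{2}\right) + 16 + 16^{2}\right) = 40 - \left(\left(- \frac{4}{5} + 9\right) + 16 + 256\right) = 40 - \left(\frac{41}{5} + 16 + 256\right) = 40 - \frac{1401}{5} = - \frac{1201}{5}$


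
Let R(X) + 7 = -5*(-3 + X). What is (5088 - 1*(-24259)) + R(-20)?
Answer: 29455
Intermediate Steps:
R(X) = 8 - 5*X (R(X) = -7 - 5*(-3 + X) = -7 + (15 - 5*X) = 8 - 5*X)
(5088 - 1*(-24259)) + R(-20) = (5088 - 1*(-24259)) + (8 - 5*(-20)) = (5088 + 24259) + (8 + 100) = 29347 + 108 = 29455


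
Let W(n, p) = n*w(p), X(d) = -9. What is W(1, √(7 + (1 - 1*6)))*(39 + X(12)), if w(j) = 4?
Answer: 120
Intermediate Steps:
W(n, p) = 4*n (W(n, p) = n*4 = 4*n)
W(1, √(7 + (1 - 1*6)))*(39 + X(12)) = (4*1)*(39 - 9) = 4*30 = 120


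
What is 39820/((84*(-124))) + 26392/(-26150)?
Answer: -164524009/34047300 ≈ -4.8322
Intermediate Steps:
39820/((84*(-124))) + 26392/(-26150) = 39820/(-10416) + 26392*(-1/26150) = 39820*(-1/10416) - 13196/13075 = -9955/2604 - 13196/13075 = -164524009/34047300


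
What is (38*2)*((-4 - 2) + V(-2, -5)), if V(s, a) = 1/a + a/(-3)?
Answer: -5168/15 ≈ -344.53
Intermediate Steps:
V(s, a) = 1/a - a/3 (V(s, a) = 1/a + a*(-⅓) = 1/a - a/3)
(38*2)*((-4 - 2) + V(-2, -5)) = (38*2)*((-4 - 2) + (1/(-5) - ⅓*(-5))) = 76*(-6 + (-⅕ + 5/3)) = 76*(-6 + 22/15) = 76*(-68/15) = -5168/15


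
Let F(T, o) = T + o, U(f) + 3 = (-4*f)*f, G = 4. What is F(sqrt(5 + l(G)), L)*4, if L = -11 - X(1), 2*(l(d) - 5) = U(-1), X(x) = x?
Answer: -48 + 2*sqrt(26) ≈ -37.802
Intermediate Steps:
U(f) = -3 - 4*f**2 (U(f) = -3 + (-4*f)*f = -3 - 4*f**2)
l(d) = 3/2 (l(d) = 5 + (-3 - 4*(-1)**2)/2 = 5 + (-3 - 4*1)/2 = 5 + (-3 - 4)/2 = 5 + (1/2)*(-7) = 5 - 7/2 = 3/2)
L = -12 (L = -11 - 1*1 = -11 - 1 = -12)
F(sqrt(5 + l(G)), L)*4 = (sqrt(5 + 3/2) - 12)*4 = (sqrt(13/2) - 12)*4 = (sqrt(26)/2 - 12)*4 = (-12 + sqrt(26)/2)*4 = -48 + 2*sqrt(26)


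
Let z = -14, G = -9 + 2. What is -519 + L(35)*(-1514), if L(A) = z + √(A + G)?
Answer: 20677 - 3028*√7 ≈ 12666.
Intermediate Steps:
G = -7
L(A) = -14 + √(-7 + A) (L(A) = -14 + √(A - 7) = -14 + √(-7 + A))
-519 + L(35)*(-1514) = -519 + (-14 + √(-7 + 35))*(-1514) = -519 + (-14 + √28)*(-1514) = -519 + (-14 + 2*√7)*(-1514) = -519 + (21196 - 3028*√7) = 20677 - 3028*√7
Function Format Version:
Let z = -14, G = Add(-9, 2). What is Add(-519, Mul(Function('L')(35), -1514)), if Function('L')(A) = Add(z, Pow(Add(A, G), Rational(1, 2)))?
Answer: Add(20677, Mul(-3028, Pow(7, Rational(1, 2)))) ≈ 12666.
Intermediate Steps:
G = -7
Function('L')(A) = Add(-14, Pow(Add(-7, A), Rational(1, 2))) (Function('L')(A) = Add(-14, Pow(Add(A, -7), Rational(1, 2))) = Add(-14, Pow(Add(-7, A), Rational(1, 2))))
Add(-519, Mul(Function('L')(35), -1514)) = Add(-519, Mul(Add(-14, Pow(Add(-7, 35), Rational(1, 2))), -1514)) = Add(-519, Mul(Add(-14, Pow(28, Rational(1, 2))), -1514)) = Add(-519, Mul(Add(-14, Mul(2, Pow(7, Rational(1, 2)))), -1514)) = Add(-519, Add(21196, Mul(-3028, Pow(7, Rational(1, 2))))) = Add(20677, Mul(-3028, Pow(7, Rational(1, 2))))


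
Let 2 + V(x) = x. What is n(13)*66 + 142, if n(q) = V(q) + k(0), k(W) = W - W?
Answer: 868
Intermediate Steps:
k(W) = 0
V(x) = -2 + x
n(q) = -2 + q (n(q) = (-2 + q) + 0 = -2 + q)
n(13)*66 + 142 = (-2 + 13)*66 + 142 = 11*66 + 142 = 726 + 142 = 868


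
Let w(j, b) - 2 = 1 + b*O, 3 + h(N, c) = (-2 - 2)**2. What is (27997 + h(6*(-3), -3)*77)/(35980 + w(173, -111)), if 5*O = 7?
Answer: 72495/89569 ≈ 0.80938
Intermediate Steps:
O = 7/5 (O = (1/5)*7 = 7/5 ≈ 1.4000)
h(N, c) = 13 (h(N, c) = -3 + (-2 - 2)**2 = -3 + (-4)**2 = -3 + 16 = 13)
w(j, b) = 3 + 7*b/5 (w(j, b) = 2 + (1 + b*(7/5)) = 2 + (1 + 7*b/5) = 3 + 7*b/5)
(27997 + h(6*(-3), -3)*77)/(35980 + w(173, -111)) = (27997 + 13*77)/(35980 + (3 + (7/5)*(-111))) = (27997 + 1001)/(35980 + (3 - 777/5)) = 28998/(35980 - 762/5) = 28998/(179138/5) = 28998*(5/179138) = 72495/89569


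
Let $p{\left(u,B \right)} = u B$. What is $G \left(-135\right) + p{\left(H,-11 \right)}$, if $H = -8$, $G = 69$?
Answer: $-9227$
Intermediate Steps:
$p{\left(u,B \right)} = B u$
$G \left(-135\right) + p{\left(H,-11 \right)} = 69 \left(-135\right) - -88 = -9315 + 88 = -9227$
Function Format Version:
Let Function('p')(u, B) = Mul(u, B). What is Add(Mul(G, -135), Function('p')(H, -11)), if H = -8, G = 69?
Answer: -9227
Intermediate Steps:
Function('p')(u, B) = Mul(B, u)
Add(Mul(G, -135), Function('p')(H, -11)) = Add(Mul(69, -135), Mul(-11, -8)) = Add(-9315, 88) = -9227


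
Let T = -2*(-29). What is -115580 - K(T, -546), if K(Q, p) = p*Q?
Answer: -83912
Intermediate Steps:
T = 58
K(Q, p) = Q*p
-115580 - K(T, -546) = -115580 - 58*(-546) = -115580 - 1*(-31668) = -115580 + 31668 = -83912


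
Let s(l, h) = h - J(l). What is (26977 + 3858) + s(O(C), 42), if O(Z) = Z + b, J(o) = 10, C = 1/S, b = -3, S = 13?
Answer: 30867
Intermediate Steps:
C = 1/13 ≈ 0.076923
O(Z) = -3 + Z (O(Z) = Z - 3 = -3 + Z)
s(l, h) = -10 + h (s(l, h) = h - 1*10 = h - 10 = -10 + h)
(26977 + 3858) + s(O(C), 42) = (26977 + 3858) + (-10 + 42) = 30835 + 32 = 30867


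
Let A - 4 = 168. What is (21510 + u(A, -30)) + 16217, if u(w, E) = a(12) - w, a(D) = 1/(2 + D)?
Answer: 525771/14 ≈ 37555.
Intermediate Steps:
A = 172 (A = 4 + 168 = 172)
u(w, E) = 1/14 - w (u(w, E) = 1/(2 + 12) - w = 1/14 - w)
(21510 + u(A, -30)) + 16217 = (21510 + (1/14 - 1*172)) + 16217 = (21510 + (1/14 - 172)) + 16217 = (21510 - 2407/14) + 16217 = 298733/14 + 16217 = 525771/14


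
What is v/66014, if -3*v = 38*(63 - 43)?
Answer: -380/99021 ≈ -0.0038376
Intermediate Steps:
v = -760/3 (v = -38*(63 - 43)/3 = -38*20/3 = -⅓*760 = -760/3 ≈ -253.33)
v/66014 = -760/3/66014 = -760/3*1/66014 = -380/99021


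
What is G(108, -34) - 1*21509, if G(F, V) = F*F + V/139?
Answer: -1368489/139 ≈ -9845.3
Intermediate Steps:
G(F, V) = F**2 + V/139 (G(F, V) = F**2 + V*(1/139) = F**2 + V/139)
G(108, -34) - 1*21509 = (108**2 + (1/139)*(-34)) - 1*21509 = (11664 - 34/139) - 21509 = 1621262/139 - 21509 = -1368489/139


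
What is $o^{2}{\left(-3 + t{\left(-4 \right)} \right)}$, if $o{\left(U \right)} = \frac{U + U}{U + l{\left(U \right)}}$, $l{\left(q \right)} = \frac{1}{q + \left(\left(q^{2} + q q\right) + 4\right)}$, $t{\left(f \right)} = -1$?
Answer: $\frac{65536}{16129} \approx 4.0632$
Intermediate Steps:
$l{\left(q \right)} = \frac{1}{4 + q + 2 q^{2}}$ ($l{\left(q \right)} = \frac{1}{q + \left(\left(q^{2} + q^{2}\right) + 4\right)} = \frac{1}{q + \left(2 q^{2} + 4\right)} = \frac{1}{q + \left(4 + 2 q^{2}\right)} = \frac{1}{4 + q + 2 q^{2}}$)
$o{\left(U \right)} = \frac{2 U}{U + \frac{1}{4 + U + 2 U^{2}}}$ ($o{\left(U \right)} = \frac{U + U}{U + \frac{1}{4 + U + 2 U^{2}}} = \frac{2 U}{U + \frac{1}{4 + U + 2 U^{2}}}$)
$o^{2}{\left(-3 + t{\left(-4 \right)} \right)} = \left(\frac{2 \left(-3 - 1\right) \left(4 - 4 + 2 \left(-3 - 1\right)^{2}\right)}{1 + \left(-3 - 1\right) \left(4 - 4 + 2 \left(-3 - 1\right)^{2}\right)}\right)^{2} = \left(2 \left(-4\right) \frac{1}{1 - 4 \left(4 - 4 + 2 \left(-4\right)^{2}\right)} \left(4 - 4 + 2 \left(-4\right)^{2}\right)\right)^{2} = \left(2 \left(-4\right) \frac{1}{1 - 4 \left(4 - 4 + 2 \cdot 16\right)} \left(4 - 4 + 2 \cdot 16\right)\right)^{2} = \left(2 \left(-4\right) \frac{1}{1 - 4 \left(4 - 4 + 32\right)} \left(4 - 4 + 32\right)\right)^{2} = \left(2 \left(-4\right) \frac{1}{1 - 128} \cdot 32\right)^{2} = \left(2 \left(-4\right) \frac{1}{-127} \cdot 32\right)^{2} = \left(2 \left(-4\right) \left(- \frac{1}{127}\right) 32\right)^{2} = \left(\frac{256}{127}\right)^{2} = \frac{65536}{16129}$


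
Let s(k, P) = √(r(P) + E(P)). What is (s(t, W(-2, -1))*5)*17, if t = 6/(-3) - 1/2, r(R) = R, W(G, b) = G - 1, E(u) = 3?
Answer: 0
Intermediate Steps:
W(G, b) = -1 + G
t = -5/2 (t = 6*(-⅓) - 1*½ = -2 - ½ = -5/2 ≈ -2.5000)
s(k, P) = √(3 + P) (s(k, P) = √(P + 3) = √(3 + P))
(s(t, W(-2, -1))*5)*17 = (√(3 + (-1 - 2))*5)*17 = (√(3 - 3)*5)*17 = (√0*5)*17 = (0*5)*17 = 0*17 = 0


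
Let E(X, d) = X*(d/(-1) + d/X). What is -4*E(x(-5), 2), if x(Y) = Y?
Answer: -48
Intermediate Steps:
E(X, d) = X*(-d + d/X) (E(X, d) = X*(d*(-1) + d/X) = X*(-d + d/X))
-4*E(x(-5), 2) = -8*(1 - 1*(-5)) = -8*(1 + 5) = -8*6 = -4*12 = -48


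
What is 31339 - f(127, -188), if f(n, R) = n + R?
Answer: 31400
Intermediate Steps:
f(n, R) = R + n
31339 - f(127, -188) = 31339 - (-188 + 127) = 31339 - 1*(-61) = 31339 + 61 = 31400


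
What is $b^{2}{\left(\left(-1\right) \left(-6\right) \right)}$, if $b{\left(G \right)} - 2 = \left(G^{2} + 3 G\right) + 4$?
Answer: $3600$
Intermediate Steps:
$b{\left(G \right)} = 6 + G^{2} + 3 G$ ($b{\left(G \right)} = 2 + \left(\left(G^{2} + 3 G\right) + 4\right) = 2 + \left(4 + G^{2} + 3 G\right) = 6 + G^{2} + 3 G$)
$b^{2}{\left(\left(-1\right) \left(-6\right) \right)} = \left(6 + \left(\left(-1\right) \left(-6\right)\right)^{2} + 3 \left(\left(-1\right) \left(-6\right)\right)\right)^{2} = \left(6 + 6^{2} + 3 \cdot 6\right)^{2} = \left(6 + 36 + 18\right)^{2} = 60^{2} = 3600$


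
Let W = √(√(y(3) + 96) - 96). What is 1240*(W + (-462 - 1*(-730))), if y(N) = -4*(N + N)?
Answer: 332320 + 1240*√(-96 + 6*√2) ≈ 3.3232e+5 + 11600.0*I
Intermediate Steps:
y(N) = -8*N
W = √(-96 + 6*√2) (W = √(√(-8*3 + 96) - 96) = √(√(-24 + 96) - 96) = √(√72 - 96) = √(6*√2 - 96) = √(-96 + 6*√2) ≈ 9.3549*I)
1240*(W + (-462 - 1*(-730))) = 1240*(√(-96 + 6*√2) + (-462 - 1*(-730))) = 1240*(√(-96 + 6*√2) + (-462 + 730)) = 1240*(√(-96 + 6*√2) + 268) = 1240*(268 + √(-96 + 6*√2)) = 332320 + 1240*√(-96 + 6*√2)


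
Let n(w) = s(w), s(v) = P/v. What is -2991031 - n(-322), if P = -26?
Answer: -481556004/161 ≈ -2.9910e+6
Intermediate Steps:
s(v) = -26/v
n(w) = -26/w
-2991031 - n(-322) = -2991031 - (-26)/(-322) = -2991031 - (-26)*(-1)/322 = -2991031 - 1*13/161 = -2991031 - 13/161 = -481556004/161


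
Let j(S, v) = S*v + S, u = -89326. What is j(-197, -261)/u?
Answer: -25610/44663 ≈ -0.57341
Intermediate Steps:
j(S, v) = S + S*v
j(-197, -261)/u = -197*(1 - 261)/(-89326) = -197*(-260)*(-1/89326) = 51220*(-1/89326) = -25610/44663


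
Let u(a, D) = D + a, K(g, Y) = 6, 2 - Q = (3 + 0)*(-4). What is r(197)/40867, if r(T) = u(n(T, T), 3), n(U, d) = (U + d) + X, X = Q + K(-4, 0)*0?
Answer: 411/40867 ≈ 0.010057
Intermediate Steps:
Q = 14 (Q = 2 - (3 + 0)*(-4) = 2 - 3*(-4) = 2 - 1*(-12) = 2 + 12 = 14)
X = 14 (X = 14 + 6*0 = 14 + 0 = 14)
n(U, d) = 14 + U + d (n(U, d) = (U + d) + 14 = 14 + U + d)
r(T) = 17 + 2*T (r(T) = 3 + (14 + T + T) = 3 + (14 + 2*T) = 17 + 2*T)
r(197)/40867 = (17 + 2*197)/40867 = (17 + 394)*(1/40867) = 411*(1/40867) = 411/40867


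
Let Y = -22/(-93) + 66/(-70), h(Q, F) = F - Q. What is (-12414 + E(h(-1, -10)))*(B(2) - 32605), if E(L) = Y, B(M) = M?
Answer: 1317482959007/3255 ≈ 4.0476e+8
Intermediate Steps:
Y = -2299/3255 (Y = -22*(-1/93) + 66*(-1/70) = 22/93 - 33/35 = -2299/3255 ≈ -0.70630)
E(L) = -2299/3255
(-12414 + E(h(-1, -10)))*(B(2) - 32605) = (-12414 - 2299/3255)*(2 - 32605) = -40409869/3255*(-32603) = 1317482959007/3255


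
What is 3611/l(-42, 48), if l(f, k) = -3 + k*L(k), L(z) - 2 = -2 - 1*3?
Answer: -3611/147 ≈ -24.565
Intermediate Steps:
L(z) = -3 (L(z) = 2 + (-2 - 1*3) = 2 + (-2 - 3) = 2 - 5 = -3)
l(f, k) = -3 - 3*k (l(f, k) = -3 + k*(-3) = -3 - 3*k)
3611/l(-42, 48) = 3611/(-3 - 3*48) = 3611/(-3 - 144) = 3611/(-147) = 3611*(-1/147) = -3611/147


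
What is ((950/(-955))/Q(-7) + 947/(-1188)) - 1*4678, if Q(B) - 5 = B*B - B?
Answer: -64761272281/13841388 ≈ -4678.8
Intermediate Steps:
Q(B) = 5 + B² - B (Q(B) = 5 + (B*B - B) = 5 + (B² - B) = 5 + B² - B)
((950/(-955))/Q(-7) + 947/(-1188)) - 1*4678 = ((950/(-955))/(5 + (-7)² - 1*(-7)) + 947/(-1188)) - 1*4678 = ((950*(-1/955))/(5 + 49 + 7) + 947*(-1/1188)) - 4678 = (-190/191/61 - 947/1188) - 4678 = (-190/191*1/61 - 947/1188) - 4678 = (-190/11651 - 947/1188) - 4678 = -11259217/13841388 - 4678 = -64761272281/13841388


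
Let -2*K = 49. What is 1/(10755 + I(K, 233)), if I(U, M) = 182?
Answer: 1/10937 ≈ 9.1433e-5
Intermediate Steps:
K = -49/2 (K = -½*49 = -49/2 ≈ -24.500)
1/(10755 + I(K, 233)) = 1/(10755 + 182) = 1/10937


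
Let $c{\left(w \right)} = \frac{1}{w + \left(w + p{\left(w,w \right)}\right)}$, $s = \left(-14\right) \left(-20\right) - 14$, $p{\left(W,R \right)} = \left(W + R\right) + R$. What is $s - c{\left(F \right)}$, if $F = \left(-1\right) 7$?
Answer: $\frac{9311}{35} \approx 266.03$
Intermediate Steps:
$p{\left(W,R \right)} = W + 2 R$ ($p{\left(W,R \right)} = \left(R + W\right) + R = W + 2 R$)
$s = 266$ ($s = 280 - 14 = 266$)
$F = -7$
$c{\left(w \right)} = \frac{1}{5 w}$ ($c{\left(w \right)} = \frac{1}{w + \left(w + \left(w + 2 w\right)\right)} = \frac{1}{w + \left(w + 3 w\right)} = \frac{1}{w + 4 w} = \frac{1}{5 w}$)
$s - c{\left(F \right)} = 266 - \frac{1}{5 \left(-7\right)} = 266 - \frac{1}{5} \left(- \frac{1}{7}\right) = 266 - - \frac{1}{35} = 266 + \frac{1}{35} = \frac{9311}{35}$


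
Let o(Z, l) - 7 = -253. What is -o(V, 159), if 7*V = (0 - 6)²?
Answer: 246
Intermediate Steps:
V = 36/7 (V = (0 - 6)²/7 = (⅐)*(-6)² = (⅐)*36 = 36/7 ≈ 5.1429)
o(Z, l) = -246 (o(Z, l) = 7 - 253 = -246)
-o(V, 159) = -1*(-246) = 246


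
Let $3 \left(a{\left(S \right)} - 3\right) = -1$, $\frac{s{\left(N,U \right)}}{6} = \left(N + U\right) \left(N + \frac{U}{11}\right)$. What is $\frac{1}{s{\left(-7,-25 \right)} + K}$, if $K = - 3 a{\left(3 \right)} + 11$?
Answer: $\frac{11}{19617} \approx 0.00056074$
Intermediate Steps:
$s{\left(N,U \right)} = 6 \left(N + U\right) \left(N + \frac{U}{11}\right)$
$a{\left(S \right)} = \frac{8}{3}$ ($a{\left(S \right)} = 3 + \frac{1}{3} \left(-1\right) = 3 - \frac{1}{3} = \frac{8}{3}$)
$K = 3$ ($K = \left(-3\right) \frac{8}{3} + 11 = -8 + 11 = 3$)
$\frac{1}{s{\left(-7,-25 \right)} + K} = \frac{1}{\left(6 \left(-7\right)^{2} + \frac{6 \left(-25\right)^{2}}{11} + \frac{72}{11} \left(-7\right) \left(-25\right)\right) + 3} = \frac{1}{\left(6 \cdot 49 + \frac{6}{11} \cdot 625 + \frac{12600}{11}\right) + 3} = \frac{1}{\left(294 + \frac{3750}{11} + \frac{12600}{11}\right) + 3} = \frac{1}{\frac{19584}{11} + 3} = \frac{1}{\frac{19617}{11}} = \frac{11}{19617}$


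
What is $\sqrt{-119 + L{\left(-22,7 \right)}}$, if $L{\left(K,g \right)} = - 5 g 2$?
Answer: $3 i \sqrt{21} \approx 13.748 i$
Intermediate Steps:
$L{\left(K,g \right)} = - 10 g$
$\sqrt{-119 + L{\left(-22,7 \right)}} = \sqrt{-119 - 70} = \sqrt{-189} = 3 i \sqrt{21}$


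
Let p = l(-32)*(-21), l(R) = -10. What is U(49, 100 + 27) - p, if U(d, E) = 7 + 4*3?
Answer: -191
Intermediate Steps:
U(d, E) = 19 (U(d, E) = 7 + 12 = 19)
p = 210 (p = -10*(-21) = 210)
U(49, 100 + 27) - p = 19 - 1*210 = 19 - 210 = -191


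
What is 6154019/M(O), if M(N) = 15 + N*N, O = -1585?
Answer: 6154019/2512240 ≈ 2.4496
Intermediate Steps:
M(N) = 15 + N²
6154019/M(O) = 6154019/(15 + (-1585)²) = 6154019/(15 + 2512225) = 6154019/2512240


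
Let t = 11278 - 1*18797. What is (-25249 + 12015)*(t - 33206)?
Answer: 538954650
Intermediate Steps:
t = -7519 (t = 11278 - 18797 = -7519)
(-25249 + 12015)*(t - 33206) = (-25249 + 12015)*(-7519 - 33206) = -13234*(-40725) = 538954650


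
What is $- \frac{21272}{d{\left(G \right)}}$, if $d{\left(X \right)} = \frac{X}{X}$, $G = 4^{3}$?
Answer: $-21272$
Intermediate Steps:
$G = 64$
$d{\left(X \right)} = 1$
$- \frac{21272}{d{\left(G \right)}} = - \frac{21272}{1} = \left(-21272\right) 1 = -21272$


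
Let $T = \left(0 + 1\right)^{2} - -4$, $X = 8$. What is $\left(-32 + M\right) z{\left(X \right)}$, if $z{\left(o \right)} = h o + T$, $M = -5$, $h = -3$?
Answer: $703$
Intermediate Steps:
$T = 5$ ($T = 1^{2} + 4 = 1 + 4 = 5$)
$z{\left(o \right)} = 5 - 3 o$ ($z{\left(o \right)} = - 3 o + 5 = 5 - 3 o$)
$\left(-32 + M\right) z{\left(X \right)} = \left(-32 - 5\right) \left(5 - 24\right) = - 37 \left(5 - 24\right) = \left(-37\right) \left(-19\right) = 703$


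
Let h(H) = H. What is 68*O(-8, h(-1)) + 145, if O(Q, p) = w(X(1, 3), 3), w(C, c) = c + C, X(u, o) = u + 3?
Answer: 621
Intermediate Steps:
X(u, o) = 3 + u
w(C, c) = C + c
O(Q, p) = 7 (O(Q, p) = (3 + 1) + 3 = 4 + 3 = 7)
68*O(-8, h(-1)) + 145 = 68*7 + 145 = 476 + 145 = 621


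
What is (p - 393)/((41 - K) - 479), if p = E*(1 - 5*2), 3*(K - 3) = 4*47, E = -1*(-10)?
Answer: 1449/1511 ≈ 0.95897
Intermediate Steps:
E = 10
K = 197/3 (K = 3 + (4*47)/3 = 3 + (⅓)*188 = 3 + 188/3 = 197/3 ≈ 65.667)
p = -90 (p = 10*(1 - 5*2) = 10*(1 - 10) = 10*(-9) = -90)
(p - 393)/((41 - K) - 479) = (-90 - 393)/((41 - 1*197/3) - 479) = -483/((41 - 197/3) - 479) = -483/(-74/3 - 479) = -483/(-1511/3) = -483*(-3/1511) = 1449/1511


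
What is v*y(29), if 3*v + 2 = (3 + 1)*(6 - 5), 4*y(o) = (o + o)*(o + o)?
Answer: 1682/3 ≈ 560.67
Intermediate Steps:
y(o) = o² (y(o) = ((o + o)*(o + o))/4 = ((2*o)*(2*o))/4 = (4*o²)/4 = o²)
v = ⅔ (v = -⅔ + ((3 + 1)*(6 - 5))/3 = -⅔ + (4*1)/3 = -⅔ + (⅓)*4 = -⅔ + 4/3 = ⅔ ≈ 0.66667)
v*y(29) = (⅔)*29² = (⅔)*841 = 1682/3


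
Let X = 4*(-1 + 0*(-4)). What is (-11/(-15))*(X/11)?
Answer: -4/15 ≈ -0.26667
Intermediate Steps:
X = -4 (X = 4*(-1 + 0) = 4*(-1) = -4)
(-11/(-15))*(X/11) = (-11/(-15))*(-4/11) = (-11*(-1/15))*(-4*1/11) = (11/15)*(-4/11) = -4/15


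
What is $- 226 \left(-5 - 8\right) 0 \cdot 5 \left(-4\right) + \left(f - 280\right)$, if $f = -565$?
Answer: $-845$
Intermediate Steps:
$- 226 \left(-5 - 8\right) 0 \cdot 5 \left(-4\right) + \left(f - 280\right) = - 226 \left(-5 - 8\right) 0 \cdot 5 \left(-4\right) - 845 = - 226 \left(- 13 \cdot 0 \left(-4\right)\right) - 845 = - 226 \left(\left(-13\right) 0\right) - 845 = \left(-226\right) 0 - 845 = 0 - 845 = -845$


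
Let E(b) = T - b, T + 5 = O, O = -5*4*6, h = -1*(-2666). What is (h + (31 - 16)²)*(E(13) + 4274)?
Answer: 11957176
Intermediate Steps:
h = 2666
O = -120 (O = -20*6 = -120)
T = -125 (T = -5 - 120 = -125)
E(b) = -125 - b
(h + (31 - 16)²)*(E(13) + 4274) = (2666 + (31 - 16)²)*((-125 - 1*13) + 4274) = (2666 + 15²)*((-125 - 13) + 4274) = (2666 + 225)*(-138 + 4274) = 2891*4136 = 11957176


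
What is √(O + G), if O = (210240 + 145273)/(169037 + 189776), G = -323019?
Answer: I*√41587525002911342/358813 ≈ 568.35*I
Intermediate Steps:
O = 355513/358813 ≈ 0.99080
√(O + G) = √(355513/358813 - 323019) = √(-115903060934/358813) = I*√41587525002911342/358813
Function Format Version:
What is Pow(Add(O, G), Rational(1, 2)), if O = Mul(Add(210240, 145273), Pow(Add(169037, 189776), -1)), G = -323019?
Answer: Mul(Rational(1, 358813), I, Pow(41587525002911342, Rational(1, 2))) ≈ Mul(568.35, I)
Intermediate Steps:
O = Rational(355513, 358813) (O = Mul(355513, Pow(358813, -1)) = Mul(355513, Rational(1, 358813)) = Rational(355513, 358813) ≈ 0.99080)
Pow(Add(O, G), Rational(1, 2)) = Pow(Add(Rational(355513, 358813), -323019), Rational(1, 2)) = Pow(Rational(-115903060934, 358813), Rational(1, 2)) = Mul(Rational(1, 358813), I, Pow(41587525002911342, Rational(1, 2)))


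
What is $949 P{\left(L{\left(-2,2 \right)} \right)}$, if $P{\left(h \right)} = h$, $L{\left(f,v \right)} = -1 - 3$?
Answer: $-3796$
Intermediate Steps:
$L{\left(f,v \right)} = -4$ ($L{\left(f,v \right)} = -1 - 3 = -4$)
$949 P{\left(L{\left(-2,2 \right)} \right)} = 949 \left(-4\right) = -3796$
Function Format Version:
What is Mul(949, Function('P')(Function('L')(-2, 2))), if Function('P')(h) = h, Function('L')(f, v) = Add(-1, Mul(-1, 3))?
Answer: -3796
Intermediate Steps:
Function('L')(f, v) = -4 (Function('L')(f, v) = Add(-1, -3) = -4)
Mul(949, Function('P')(Function('L')(-2, 2))) = Mul(949, -4) = -3796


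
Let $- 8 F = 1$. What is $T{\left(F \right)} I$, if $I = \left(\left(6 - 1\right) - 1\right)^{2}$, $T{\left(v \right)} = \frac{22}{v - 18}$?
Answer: $- \frac{2816}{145} \approx -19.421$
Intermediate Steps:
$F = - \frac{1}{8}$ ($F = \left(- \frac{1}{8}\right) 1 = - \frac{1}{8} \approx -0.125$)
$T{\left(v \right)} = \frac{22}{-18 + v}$
$I = 16$ ($I = \left(\left(6 - 1\right) - 1\right)^{2} = \left(5 - 1\right)^{2} = 4^{2} = 16$)
$T{\left(F \right)} I = \frac{22}{-18 - \frac{1}{8}} \cdot 16 = \frac{22}{- \frac{145}{8}} \cdot 16 = 22 \left(- \frac{8}{145}\right) 16 = \left(- \frac{176}{145}\right) 16 = - \frac{2816}{145}$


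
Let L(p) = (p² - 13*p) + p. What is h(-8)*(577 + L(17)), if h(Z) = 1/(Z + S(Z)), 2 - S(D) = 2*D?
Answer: 331/5 ≈ 66.200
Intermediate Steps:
L(p) = p² - 12*p
S(D) = 2 - 2*D
h(Z) = 1/(2 - Z) (h(Z) = 1/(Z + (2 - 2*Z)) = 1/(2 - Z))
h(-8)*(577 + L(17)) = (577 + 17*(-12 + 17))/(2 - 1*(-8)) = (577 + 17*5)/(2 + 8) = (577 + 85)/10 = (⅒)*662 = 331/5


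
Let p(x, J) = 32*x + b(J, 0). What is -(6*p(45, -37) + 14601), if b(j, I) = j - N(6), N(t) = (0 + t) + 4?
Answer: -22959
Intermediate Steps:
N(t) = 4 + t (N(t) = t + 4 = 4 + t)
b(j, I) = -10 + j (b(j, I) = j - (4 + 6) = j - 1*10 = j - 10 = -10 + j)
p(x, J) = -10 + J + 32*x (p(x, J) = 32*x + (-10 + J) = -10 + J + 32*x)
-(6*p(45, -37) + 14601) = -(6*(-10 - 37 + 32*45) + 14601) = -(6*(-10 - 37 + 1440) + 14601) = -(6*1393 + 14601) = -(8358 + 14601) = -1*22959 = -22959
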